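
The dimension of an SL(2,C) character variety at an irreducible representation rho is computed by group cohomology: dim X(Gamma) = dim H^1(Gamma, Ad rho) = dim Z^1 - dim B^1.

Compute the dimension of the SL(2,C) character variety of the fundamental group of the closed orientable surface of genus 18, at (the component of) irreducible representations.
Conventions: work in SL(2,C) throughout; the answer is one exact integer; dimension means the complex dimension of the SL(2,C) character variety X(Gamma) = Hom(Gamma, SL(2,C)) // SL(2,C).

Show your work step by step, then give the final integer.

102

The genus-18 surface group: 2g = 36 generators, one relator prod [a_i, b_i].
Unconstrained cocycle data is one sl_2 vector per generator (108 dimensions), cut by the relator condition d_2(z) = 0.
d_2 is surjective at irreducible rho (its cokernel H^2 is dual to H^0 = 0), so dim Z^1 = 108 - 3 = 105.
Coboundaries contribute dim B^1 = 3 (injective at irreducible rho).
dim X = dim H^1 = 105 - 3 = 102.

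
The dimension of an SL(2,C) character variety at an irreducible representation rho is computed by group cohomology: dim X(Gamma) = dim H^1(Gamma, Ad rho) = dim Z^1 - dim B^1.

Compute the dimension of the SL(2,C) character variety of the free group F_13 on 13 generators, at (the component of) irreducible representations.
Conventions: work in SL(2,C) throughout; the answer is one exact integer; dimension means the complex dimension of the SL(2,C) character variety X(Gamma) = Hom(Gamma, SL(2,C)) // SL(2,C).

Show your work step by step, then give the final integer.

36

Gamma = F_13 has 13 generators and no relators.
So Z^1 = (sl_2)^13 in full: dim Z^1 = 39.
Irreducibility makes the coboundary map sl_2 -> Z^1 injective (trivial centralizer), so dim B^1 = 3.
dim H^1 = 39 - 3 = 36, which is dim X.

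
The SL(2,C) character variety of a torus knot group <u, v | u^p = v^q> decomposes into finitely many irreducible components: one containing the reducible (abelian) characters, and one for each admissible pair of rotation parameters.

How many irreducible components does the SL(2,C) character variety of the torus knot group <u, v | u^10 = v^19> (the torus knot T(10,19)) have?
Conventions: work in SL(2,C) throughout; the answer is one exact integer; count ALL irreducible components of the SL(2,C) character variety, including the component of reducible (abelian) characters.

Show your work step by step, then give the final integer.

For T(10,19): irreducibility forces the central element u^10 = v^19 to one of +I, -I.
On an irreducible component, tr(u) is locked at 2*cos(pi*alpha/10) for some alpha in 1..9, and tr(v) at 2*cos(pi*beta/19) for some beta in 1..18.
The two central values (-1)^alpha I and (-1)^beta I must be the same matrix, so alpha and beta share a parity.
count pairs: odd alpha (5 choices) x odd beta (9), plus even alpha (4) x even beta (9): 5*9 + 4*9 = 81.
components with irreducible characters: 81; plus the single component of reducible (abelian) characters: total 82.

82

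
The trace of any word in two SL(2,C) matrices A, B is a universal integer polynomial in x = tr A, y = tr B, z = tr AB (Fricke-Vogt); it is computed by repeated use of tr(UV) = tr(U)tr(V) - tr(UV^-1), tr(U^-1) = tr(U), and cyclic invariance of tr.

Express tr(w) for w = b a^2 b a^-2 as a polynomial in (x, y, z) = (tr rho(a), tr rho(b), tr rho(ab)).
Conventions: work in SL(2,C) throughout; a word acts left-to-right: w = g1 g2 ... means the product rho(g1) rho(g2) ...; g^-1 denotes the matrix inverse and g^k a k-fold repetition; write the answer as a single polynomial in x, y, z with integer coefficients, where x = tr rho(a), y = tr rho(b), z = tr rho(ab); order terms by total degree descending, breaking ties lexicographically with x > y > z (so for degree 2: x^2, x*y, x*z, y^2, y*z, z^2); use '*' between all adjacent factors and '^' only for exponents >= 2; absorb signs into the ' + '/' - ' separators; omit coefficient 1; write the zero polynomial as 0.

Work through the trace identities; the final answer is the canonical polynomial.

x^3*y*z - x^4 - x^2*y^2 - x^2*z^2 + 4*x^2 + y^2 - 2

tr(a^2 b) = tr(a)*tr(b a) - tr(b)  (reduce the a square) = x*z - y
next, tr(a^2) = tr(a)*tr(a) - tr(1)  (reduce the a square) = x^2 - 2
tr(b a^2 b) = tr(b)*tr(a^2 b) - tr(a^2)  (reduce the b square) = x*y*z - x^2 - y^2 + 2
and tr(b a b a) = tr(a b)*tr(a b) - tr(1)  (split on a) = z^2 - 2
next, tr(b a b) = tr(b)*tr(a b) - tr(a)  (reduce the b square) = y*z - x
tr(b a^2 b a) = tr(a)*tr(b a b a) - tr(b a b)  (reduce the a square) = x*z^2 - y*z - x
tr(b a^2 b a^-1) = tr(b a^2 b)*tr(a) - tr(b a^2 b a)  (eliminate a^-1) = x^2*y*z - x^3 - x*y^2 - x*z^2 + y*z + 3*x
next, tr(b a^2 b a^-2) = tr(b a^2 b a^-1)*tr(a) - tr(b a^2 b)  (eliminate a^-1) = x^3*y*z - x^4 - x^2*y^2 - x^2*z^2 + 4*x^2 + y^2 - 2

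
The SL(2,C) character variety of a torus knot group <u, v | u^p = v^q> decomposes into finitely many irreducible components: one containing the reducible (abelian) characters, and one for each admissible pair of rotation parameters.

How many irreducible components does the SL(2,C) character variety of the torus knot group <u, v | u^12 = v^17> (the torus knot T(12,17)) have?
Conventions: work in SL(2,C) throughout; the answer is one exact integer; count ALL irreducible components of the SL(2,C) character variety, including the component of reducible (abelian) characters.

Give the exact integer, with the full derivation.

89

In the torus knot group T(12,17), u^12 = v^17 is central, so an irreducible representation sends it to +I or -I (Schur).
On an irreducible component, tr(u) is locked at 2*cos(pi*alpha/12) for some alpha in 1..11, and tr(v) at 2*cos(pi*beta/17) for some beta in 1..16.
Consistency of u^12 = (-1)^alpha I with v^17 = (-1)^beta I forces alpha = beta (mod 2).
count pairs: odd alpha (6 choices) x odd beta (8), plus even alpha (5) x even beta (8): 6*8 + 5*8 = 88.
That is 88 components of irreducible characters, and with the reducible (abelian) component the total is 89.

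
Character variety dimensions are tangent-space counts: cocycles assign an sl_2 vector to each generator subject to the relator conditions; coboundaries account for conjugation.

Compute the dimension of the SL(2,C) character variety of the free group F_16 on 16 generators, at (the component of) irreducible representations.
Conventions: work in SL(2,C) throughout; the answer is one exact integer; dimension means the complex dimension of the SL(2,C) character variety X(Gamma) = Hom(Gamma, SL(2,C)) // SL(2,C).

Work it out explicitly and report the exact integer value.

45

Gamma = F_16 has 16 generators and no relators.
A cocycle picks one sl_2 vector per generator freely, giving dim Z^1 = 3*16 = 48.
Irreducibility makes the coboundary map sl_2 -> Z^1 injective (trivial centralizer), so dim B^1 = 3.
dim X = dim H^1 = dim Z^1 - dim B^1 = 48 - 3 = 45.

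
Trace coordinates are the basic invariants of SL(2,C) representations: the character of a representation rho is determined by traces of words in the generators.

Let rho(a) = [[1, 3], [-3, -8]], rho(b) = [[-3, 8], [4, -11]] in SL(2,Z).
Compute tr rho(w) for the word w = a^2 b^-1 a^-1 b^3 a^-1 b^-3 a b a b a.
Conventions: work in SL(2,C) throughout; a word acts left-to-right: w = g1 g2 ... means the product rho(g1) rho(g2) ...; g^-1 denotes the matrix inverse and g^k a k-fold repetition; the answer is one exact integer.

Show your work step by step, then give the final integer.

rho(a) = [[1, 3], [-3, -8]]
... * rho(a) = [[1, 3], [-3, -8]]  ->  [[-8, -21], [21, 55]]
... * rho(b^-1) = [[-11, -8], [-4, -3]]  ->  [[172, 127], [-451, -333]]
... * rho(a^-1) = [[-8, -3], [3, 1]]  ->  [[-995, -389], [2609, 1020]]
... * rho(b) = [[-3, 8], [4, -11]]  ->  [[1429, -3681], [-3747, 9652]]
... * rho(b) = [[-3, 8], [4, -11]]  ->  [[-19011, 51923], [49849, -136148]]
... * rho(b) = [[-3, 8], [4, -11]]  ->  [[264725, -723241], [-694139, 1896420]]
... * rho(a^-1) = [[-8, -3], [3, 1]]  ->  [[-4287523, -1517416], [11242372, 3978837]]
... * rho(b^-1) = [[-11, -8], [-4, -3]]  ->  [[53232417, 38852432], [-139581440, -101875487]]
... * rho(b^-1) = [[-11, -8], [-4, -3]]  ->  [[-740966315, -542416632], [1942897788, 1422277981]]
... * rho(b^-1) = [[-11, -8], [-4, -3]]  ->  [[10320295993, 7554980416], [-27060987592, -19810016247]]
... * rho(a) = [[1, 3], [-3, -8]]  ->  [[-12344645255, -29478955349], [32369061149, 77297167200]]
... * rho(b) = [[-3, 8], [4, -11]]  ->  [[-80881885631, 225511346799], [212081485353, -591316350008]]
... * rho(a) = [[1, 3], [-3, -8]]  ->  [[-757415926028, -2046736431285], [1986030535377, 5366775256123]]
... * rho(b) = [[-3, 8], [4, -11]]  ->  [[-5914697947056, 16454773335911], [15509009418361, -43146283534337]]
... * rho(a) = [[1, 3], [-3, -8]]  ->  [[-55279017954789, -149382280528456], [144947860021372, 391697296529779]]
tr = -55279017954789 + 391697296529779 = 336418278574990

336418278574990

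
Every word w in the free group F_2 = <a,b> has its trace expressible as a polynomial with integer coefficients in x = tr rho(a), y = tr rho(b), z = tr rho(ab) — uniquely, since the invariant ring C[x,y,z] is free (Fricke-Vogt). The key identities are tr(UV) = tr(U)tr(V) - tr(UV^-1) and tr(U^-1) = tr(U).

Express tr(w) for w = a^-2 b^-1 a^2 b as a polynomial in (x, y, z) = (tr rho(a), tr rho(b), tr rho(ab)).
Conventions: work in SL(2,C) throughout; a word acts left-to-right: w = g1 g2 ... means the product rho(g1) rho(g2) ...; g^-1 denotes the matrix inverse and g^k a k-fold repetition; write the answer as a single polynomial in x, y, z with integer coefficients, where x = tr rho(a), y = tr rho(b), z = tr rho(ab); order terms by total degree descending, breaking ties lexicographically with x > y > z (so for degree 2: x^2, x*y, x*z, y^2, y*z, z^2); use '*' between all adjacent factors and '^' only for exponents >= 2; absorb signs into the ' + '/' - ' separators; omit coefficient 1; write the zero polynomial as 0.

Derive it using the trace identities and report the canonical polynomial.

-x^3*y*z + x^4 + x^2*y^2 + x^2*z^2 - 4*x^2 + 2

trace(a^2 b) = trace(a) * trace(b a) - trace(b) = x*z - y
trace(a^2) = trace(a) * trace(a) - trace(1) = x^2 - 2
use: trace(b a^2 b) = trace(b) * trace(a^2 b) - trace(a^2) = x*y*z - x^2 - y^2 + 2
apply: trace(b a b a) = trace(a b) * trace(a b) - trace(1) = z^2 - 2
apply: trace(b a b) = trace(b) * trace(a b) - trace(a) = y*z - x
trace(b a^2 b a) = trace(a) * trace(b a b a) - trace(b a b) = x*z^2 - y*z - x
apply: trace(b a^2 b a^-1) = trace(b a^2 b) * trace(a) - trace(b a^2 b a) = x^2*y*z - x^3 - x*y^2 - x*z^2 + y*z + 3*x
use: trace(a^2 b a^-2 b) = trace(b a^2 b a^-1) * trace(a) - trace(b a^2 b) = x^3*y*z - x^4 - x^2*y^2 - x^2*z^2 + 4*x^2 + y^2 - 2
trace(a^-2 b^-1 a^2 b) = trace(a^2 b a^-2) * trace(b) - trace(a^2 b a^-2 b) = -x^3*y*z + x^4 + x^2*y^2 + x^2*z^2 - 4*x^2 + 2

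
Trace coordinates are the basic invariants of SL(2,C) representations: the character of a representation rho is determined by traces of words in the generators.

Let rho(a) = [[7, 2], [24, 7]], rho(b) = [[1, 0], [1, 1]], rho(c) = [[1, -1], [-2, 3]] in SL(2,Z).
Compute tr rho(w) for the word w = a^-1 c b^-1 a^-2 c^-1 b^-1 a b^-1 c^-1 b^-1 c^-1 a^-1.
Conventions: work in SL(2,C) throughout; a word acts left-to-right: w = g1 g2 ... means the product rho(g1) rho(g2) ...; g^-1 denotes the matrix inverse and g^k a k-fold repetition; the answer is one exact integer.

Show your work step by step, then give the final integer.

rho(a^-1) = [[7, -2], [-24, 7]]
... * rho(c) = [[1, -1], [-2, 3]]  ->  [[11, -13], [-38, 45]]
... * rho(b^-1) = [[1, 0], [-1, 1]]  ->  [[24, -13], [-83, 45]]
... * rho(a^-1) = [[7, -2], [-24, 7]]  ->  [[480, -139], [-1661, 481]]
... * rho(a^-1) = [[7, -2], [-24, 7]]  ->  [[6696, -1933], [-23171, 6689]]
... * rho(c^-1) = [[3, 1], [2, 1]]  ->  [[16222, 4763], [-56135, -16482]]
... * rho(b^-1) = [[1, 0], [-1, 1]]  ->  [[11459, 4763], [-39653, -16482]]
... * rho(a) = [[7, 2], [24, 7]]  ->  [[194525, 56259], [-673139, -194680]]
... * rho(b^-1) = [[1, 0], [-1, 1]]  ->  [[138266, 56259], [-478459, -194680]]
... * rho(c^-1) = [[3, 1], [2, 1]]  ->  [[527316, 194525], [-1824737, -673139]]
... * rho(b^-1) = [[1, 0], [-1, 1]]  ->  [[332791, 194525], [-1151598, -673139]]
... * rho(c^-1) = [[3, 1], [2, 1]]  ->  [[1387423, 527316], [-4801072, -1824737]]
... * rho(a^-1) = [[7, -2], [-24, 7]]  ->  [[-2943623, 916366], [10186184, -3171015]]
tr = -2943623 + -3171015 = -6114638

-6114638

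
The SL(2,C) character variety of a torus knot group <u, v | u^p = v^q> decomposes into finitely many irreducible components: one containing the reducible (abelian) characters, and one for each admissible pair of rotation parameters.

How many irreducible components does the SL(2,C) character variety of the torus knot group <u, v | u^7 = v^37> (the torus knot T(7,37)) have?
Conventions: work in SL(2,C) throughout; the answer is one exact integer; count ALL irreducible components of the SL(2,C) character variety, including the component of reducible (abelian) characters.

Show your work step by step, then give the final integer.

For T(7,37): irreducibility forces the central element u^7 = v^37 to one of +I, -I.
On an irreducible component, tr(u) is locked at 2*cos(pi*alpha/7) for some alpha in 1..6, and tr(v) at 2*cos(pi*beta/37) for some beta in 1..36.
u^7 = (-1)^alpha I and v^37 = (-1)^beta I must agree, so alpha and beta have equal parity.
count pairs: odd alpha (3 choices) x odd beta (18), plus even alpha (3) x even beta (18): 3*18 + 3*18 = 108.
Total: 108 irreducible-character components + 1 reducible (abelian) component = 109.

109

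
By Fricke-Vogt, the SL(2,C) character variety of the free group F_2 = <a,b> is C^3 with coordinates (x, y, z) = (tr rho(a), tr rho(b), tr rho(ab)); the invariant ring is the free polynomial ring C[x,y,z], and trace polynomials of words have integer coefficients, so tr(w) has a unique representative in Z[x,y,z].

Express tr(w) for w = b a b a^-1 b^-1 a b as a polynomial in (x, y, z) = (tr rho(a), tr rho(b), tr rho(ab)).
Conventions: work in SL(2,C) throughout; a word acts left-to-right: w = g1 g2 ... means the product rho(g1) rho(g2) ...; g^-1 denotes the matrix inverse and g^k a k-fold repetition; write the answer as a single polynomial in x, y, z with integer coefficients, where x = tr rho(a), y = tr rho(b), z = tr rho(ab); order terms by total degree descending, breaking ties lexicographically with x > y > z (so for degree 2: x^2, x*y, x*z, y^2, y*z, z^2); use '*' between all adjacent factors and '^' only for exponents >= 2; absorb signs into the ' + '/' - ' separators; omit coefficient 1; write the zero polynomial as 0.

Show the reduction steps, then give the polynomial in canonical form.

-x*y^2*z^2 + 2*x^2*y*z + y^3*z + y*z^3 - x^3 - x*y^2 - x*z^2 - 3*y*z + 3*x

next, trace(b a b) = trace(b) trace(a b) - trace(a) = y*z - x
trace(b^2 a b) = trace(b) trace(b a b) - trace(b a) = y^2*z - x*y - z
trace(a b a b) = trace(a b) trace(a b) - trace(1)   [split at repeated a] = z^2 - 2
next, trace(a b a) = trace(a) trace(b a) - trace(b) = x*z - y
trace(a b^2 a b) = trace(b) trace(a b a b) - trace(a b a) = y*z^2 - x*z - y
next, trace(b^2) = trace(b) trace(b) - trace(1) = y^2 - 2
trace(a b^2 a) = trace(a) trace(b^2 a) - trace(b^2) = x*y*z - x^2 - y^2 + 2
next, trace(b a b^2 a b) = trace(b) trace(a b^2 a b) - trace(a b^2 a) = y^2*z^2 - 2*x*y*z + x^2 - 2
trace(a b a b a b) = trace(a b a b) trace(a b) - trace(b a)   [split at repeated a] = z^3 - 3*z
trace(a b a b a) = trace(a) trace(b a b a) - trace(b a b) = x*z^2 - y*z - x
trace(b a b^2 a b a) = trace(b) trace(a b a b a b) - trace(a b a b a) = y*z^3 - x*z^2 - 2*y*z + x
next, trace(a b^2 a b a^-1 b) = trace(b a b^2 a b) trace(a) - trace(b a b^2 a b a) = x*y^2*z^2 - 2*x^2*y*z - y*z^3 + x^3 + x*z^2 + 2*y*z - 3*x
trace(b a b a^-1 b^-1 a b) = trace(a b^2 a b a^-1) trace(b) - trace(a b^2 a b a^-1 b) = -x*y^2*z^2 + 2*x^2*y*z + y^3*z + y*z^3 - x^3 - x*y^2 - x*z^2 - 3*y*z + 3*x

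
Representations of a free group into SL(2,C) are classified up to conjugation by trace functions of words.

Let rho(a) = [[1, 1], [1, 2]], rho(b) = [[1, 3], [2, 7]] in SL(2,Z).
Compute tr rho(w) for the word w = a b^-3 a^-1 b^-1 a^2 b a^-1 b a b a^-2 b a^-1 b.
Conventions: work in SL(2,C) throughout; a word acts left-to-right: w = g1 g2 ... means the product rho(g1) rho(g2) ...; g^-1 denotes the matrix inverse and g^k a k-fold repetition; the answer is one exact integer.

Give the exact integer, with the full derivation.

rho(a) = [[1, 1], [1, 2]]
... * rho(b^-1) = [[7, -3], [-2, 1]]  ->  [[5, -2], [3, -1]]
... * rho(b^-1) = [[7, -3], [-2, 1]]  ->  [[39, -17], [23, -10]]
... * rho(b^-1) = [[7, -3], [-2, 1]]  ->  [[307, -134], [181, -79]]
... * rho(a^-1) = [[2, -1], [-1, 1]]  ->  [[748, -441], [441, -260]]
... * rho(b^-1) = [[7, -3], [-2, 1]]  ->  [[6118, -2685], [3607, -1583]]
... * rho(a) = [[1, 1], [1, 2]]  ->  [[3433, 748], [2024, 441]]
... * rho(a) = [[1, 1], [1, 2]]  ->  [[4181, 4929], [2465, 2906]]
... * rho(b) = [[1, 3], [2, 7]]  ->  [[14039, 47046], [8277, 27737]]
... * rho(a^-1) = [[2, -1], [-1, 1]]  ->  [[-18968, 33007], [-11183, 19460]]
... * rho(b) = [[1, 3], [2, 7]]  ->  [[47046, 174145], [27737, 102671]]
... * rho(a) = [[1, 1], [1, 2]]  ->  [[221191, 395336], [130408, 233079]]
... * rho(b) = [[1, 3], [2, 7]]  ->  [[1011863, 3430925], [596566, 2022777]]
... * rho(a^-1) = [[2, -1], [-1, 1]]  ->  [[-1407199, 2419062], [-829645, 1426211]]
... * rho(a^-1) = [[2, -1], [-1, 1]]  ->  [[-5233460, 3826261], [-3085501, 2255856]]
... * rho(b) = [[1, 3], [2, 7]]  ->  [[2419062, 11083447], [1426211, 6534489]]
... * rho(a^-1) = [[2, -1], [-1, 1]]  ->  [[-6245323, 8664385], [-3682067, 5108278]]
... * rho(b) = [[1, 3], [2, 7]]  ->  [[11083447, 41914726], [6534489, 24711745]]
tr = 11083447 + 24711745 = 35795192

35795192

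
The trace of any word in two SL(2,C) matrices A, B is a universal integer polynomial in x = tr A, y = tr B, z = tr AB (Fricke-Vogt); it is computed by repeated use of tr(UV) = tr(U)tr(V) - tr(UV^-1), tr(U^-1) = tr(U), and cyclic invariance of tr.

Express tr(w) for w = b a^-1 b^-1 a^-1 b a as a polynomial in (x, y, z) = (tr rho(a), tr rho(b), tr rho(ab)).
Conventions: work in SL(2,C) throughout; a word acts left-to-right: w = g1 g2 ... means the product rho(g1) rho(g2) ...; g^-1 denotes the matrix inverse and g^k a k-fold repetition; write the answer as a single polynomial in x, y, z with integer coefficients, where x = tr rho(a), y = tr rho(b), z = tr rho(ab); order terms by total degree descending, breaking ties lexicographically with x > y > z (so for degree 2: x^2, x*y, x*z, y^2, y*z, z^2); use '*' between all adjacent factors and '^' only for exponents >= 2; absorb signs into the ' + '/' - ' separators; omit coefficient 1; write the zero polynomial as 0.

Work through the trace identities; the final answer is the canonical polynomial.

tr(b a b) = tr(b) * tr(a b) - tr(a)  (reduce the b square) = y*z - x
tr(a b a b) = tr(a b) * tr(a b) - tr(1)  (split on a) = z^2 - 2
tr(a b a) = tr(a) * tr(b a) - tr(b)  (reduce the a square) = x*z - y
tr(b a b a b) = tr(b) * tr(a b a b) - tr(a b a)  (reduce the b square) = y*z^2 - x*z - y
tr(b a b a b a) = tr(a b a b) * tr(a b) - tr(b a)  (split on a) = z^3 - 3*z
tr(a^-1 b a b a b) = tr(b a b a b) * tr(a) - tr(b a b a b a)  (eliminate a^-1) = x*y*z^2 - x^2*z - z^3 - x*y + 3*z
tr(b^-1 a^-1 b a b a) = tr(a^-1 b a b a) * tr(b) - tr(a^-1 b a b a b)  (eliminate b^-1) = -x*y*z^2 + x^2*z + y^2*z + z^3 - 3*z
tr(b a^-1 b^-1 a^-1 b a) = tr(b^-1 a^-1 b a b) * tr(a) - tr(b^-1 a^-1 b a b a)  (eliminate a^-1) = x*y*z^2 - x^2*z - y^2*z - z^3 + x*y + 3*z

x*y*z^2 - x^2*z - y^2*z - z^3 + x*y + 3*z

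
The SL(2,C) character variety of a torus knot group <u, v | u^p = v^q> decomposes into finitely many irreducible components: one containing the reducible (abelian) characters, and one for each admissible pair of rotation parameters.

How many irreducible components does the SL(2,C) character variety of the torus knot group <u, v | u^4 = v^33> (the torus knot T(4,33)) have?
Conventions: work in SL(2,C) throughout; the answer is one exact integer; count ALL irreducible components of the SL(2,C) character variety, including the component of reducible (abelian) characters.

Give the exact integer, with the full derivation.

49

In the torus knot group T(4,33), u^4 = v^33 is central, so an irreducible representation sends it to +I or -I (Schur).
So on each irreducible component the traces are pinned: tr(u) = 2*cos(pi*alpha/4) with 1 <= alpha <= 3, tr(v) = 2*cos(pi*beta/33) with 1 <= beta <= 32.
Consistency of u^4 = (-1)^alpha I with v^33 = (-1)^beta I forces alpha = beta (mod 2).
count pairs: odd alpha (2 choices) x odd beta (16), plus even alpha (1) x even beta (16): 2*16 + 1*16 = 48.
Total: 48 irreducible-character components + 1 reducible (abelian) component = 49.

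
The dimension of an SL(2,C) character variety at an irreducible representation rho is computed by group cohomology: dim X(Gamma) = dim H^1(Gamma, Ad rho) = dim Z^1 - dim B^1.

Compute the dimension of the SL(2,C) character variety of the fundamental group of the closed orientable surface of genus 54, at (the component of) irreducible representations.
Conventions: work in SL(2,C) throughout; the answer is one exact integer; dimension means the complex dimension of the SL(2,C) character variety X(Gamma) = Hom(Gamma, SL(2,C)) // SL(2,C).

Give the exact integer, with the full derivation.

Gamma = pi_1(Sigma_54) = < a_1, b_1, ..., a_54, b_54 | prod [a_i, b_i] > has 2g = 108 generators and 1 relator.
A cocycle assigns one sl_2 vector per generator subject to the relator condition d_2(z) = 0: dim of the unconstrained space is 3*2g = 324.
At an irreducible rho, H^2 = coker(d_2) vanishes (Poincare duality: H^2 is dual to H^0 = invariants = 0), so d_2 is surjective onto sl_2 and dim Z^1 = 324 - 3 = 321.
Coboundaries contribute dim B^1 = 3 (injective at irreducible rho).
dim H^1 = 321 - 3 = 318 = dim X.

318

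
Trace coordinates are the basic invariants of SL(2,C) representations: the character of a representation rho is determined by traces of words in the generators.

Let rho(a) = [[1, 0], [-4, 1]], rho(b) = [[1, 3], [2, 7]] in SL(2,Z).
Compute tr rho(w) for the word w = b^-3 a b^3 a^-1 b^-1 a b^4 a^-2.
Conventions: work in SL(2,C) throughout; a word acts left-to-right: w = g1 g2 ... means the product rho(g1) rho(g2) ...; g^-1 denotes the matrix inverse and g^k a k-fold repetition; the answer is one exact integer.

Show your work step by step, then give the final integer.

rho(b^-1) = [[7, -3], [-2, 1]]
... * rho(b^-1) = [[7, -3], [-2, 1]]  ->  [[55, -24], [-16, 7]]
... * rho(b^-1) = [[7, -3], [-2, 1]]  ->  [[433, -189], [-126, 55]]
... * rho(a) = [[1, 0], [-4, 1]]  ->  [[1189, -189], [-346, 55]]
... * rho(b) = [[1, 3], [2, 7]]  ->  [[811, 2244], [-236, -653]]
... * rho(b) = [[1, 3], [2, 7]]  ->  [[5299, 18141], [-1542, -5279]]
... * rho(b) = [[1, 3], [2, 7]]  ->  [[41581, 142884], [-12100, -41579]]
... * rho(a^-1) = [[1, 0], [4, 1]]  ->  [[613117, 142884], [-178416, -41579]]
... * rho(b^-1) = [[7, -3], [-2, 1]]  ->  [[4006051, -1696467], [-1165754, 493669]]
... * rho(a) = [[1, 0], [-4, 1]]  ->  [[10791919, -1696467], [-3140430, 493669]]
... * rho(b) = [[1, 3], [2, 7]]  ->  [[7398985, 20500488], [-2153092, -5965607]]
... * rho(b) = [[1, 3], [2, 7]]  ->  [[48399961, 165700371], [-14084306, -48218525]]
... * rho(b) = [[1, 3], [2, 7]]  ->  [[379800703, 1305102480], [-110521356, -379782593]]
... * rho(b) = [[1, 3], [2, 7]]  ->  [[2990005663, 10275119469], [-870086542, -2990042219]]
... * rho(a^-1) = [[1, 0], [4, 1]]  ->  [[44090483539, 10275119469], [-12830255418, -2990042219]]
... * rho(a^-1) = [[1, 0], [4, 1]]  ->  [[85190961415, 10275119469], [-24790424294, -2990042219]]
tr = 85190961415 + -2990042219 = 82200919196

82200919196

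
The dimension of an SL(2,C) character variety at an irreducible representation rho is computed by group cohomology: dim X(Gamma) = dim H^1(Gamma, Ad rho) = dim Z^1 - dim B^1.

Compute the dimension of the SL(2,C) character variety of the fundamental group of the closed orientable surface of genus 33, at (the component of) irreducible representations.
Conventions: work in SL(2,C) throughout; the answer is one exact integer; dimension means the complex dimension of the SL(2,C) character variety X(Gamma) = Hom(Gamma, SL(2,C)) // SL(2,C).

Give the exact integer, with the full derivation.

192

Gamma = pi_1(Sigma_33) = < a_1, b_1, ..., a_33, b_33 | prod [a_i, b_i] > has 2g = 66 generators and 1 relator.
Before the relator condition, cocycle space has dim 3*66 = 198.
H^2 = coker(d_2) is dual to H^0 = 0 at irreducible rho (Poincare duality), so d_2 is onto: dim Z^1 = 195.
Coboundaries contribute dim B^1 = 3 (injective at irreducible rho).
dim X = dim H^1 = 195 - 3 = 192.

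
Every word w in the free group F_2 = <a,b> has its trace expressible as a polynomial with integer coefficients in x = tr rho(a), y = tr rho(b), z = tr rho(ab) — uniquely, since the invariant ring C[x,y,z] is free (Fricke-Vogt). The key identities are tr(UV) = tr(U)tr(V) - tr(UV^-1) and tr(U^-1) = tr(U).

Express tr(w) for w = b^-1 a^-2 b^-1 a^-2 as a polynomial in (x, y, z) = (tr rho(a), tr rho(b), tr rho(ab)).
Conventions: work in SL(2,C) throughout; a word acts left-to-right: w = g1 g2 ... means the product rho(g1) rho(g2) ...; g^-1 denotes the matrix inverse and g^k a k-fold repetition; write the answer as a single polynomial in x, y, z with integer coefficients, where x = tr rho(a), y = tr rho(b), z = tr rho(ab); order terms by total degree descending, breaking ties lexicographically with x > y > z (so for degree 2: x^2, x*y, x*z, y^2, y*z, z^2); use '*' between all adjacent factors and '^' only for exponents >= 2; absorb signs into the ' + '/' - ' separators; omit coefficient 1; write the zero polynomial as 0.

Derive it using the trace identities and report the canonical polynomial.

use: trace(a^-1) = trace(a) = x
trace(a^-2) = trace(a^-1) trace(a) - trace(1)   [inverse elimination on a] = x^2 - 2
trace(a^-3) = trace(a^-2) trace(a) - trace(a^-1)   [inverse elimination on a] = x^3 - 3*x
use: trace(a^-1 b) = trace(b) trace(a) - trace(b a)   [inverse elimination on a] = x*y - z
trace(b a^-2) = trace(a^-1 b) trace(a) - trace(a^-1 b a)   [inverse elimination on a] = x^2*y - x*z - y
apply: trace(a^-3 b) = trace(b a^-2) trace(a) - trace(b a^-1)   [inverse elimination on a] = x^3*y - x^2*z - 2*x*y + z
trace(a^-2 b^-1 a^-1) = trace(a^-3) trace(b) - trace(a^-3 b)   [inverse elimination on b] = x^2*z - x*y - z
trace(a^-2 b^-1) = trace(a^-2) trace(b) - trace(a^-2 b)   [inverse elimination on b] = x*z - y
trace(a^-2 b^-1 a^-2) = trace(a^-2 b^-1 a^-1) trace(a) - trace(a^-2 b^-1)   [inverse elimination on a] = x^3*z - x^2*y - 2*x*z + y
apply: trace(b a b) = trace(b) trace(a b) - trace(a)   [square of b] = y*z - x
trace(b a b a) = trace(b a) trace(b a) - trace(1)   [split at a repeated b] = z^2 - 2
apply: trace(a b a^-1 b) = trace(b a b) trace(a) - trace(b a b a)   [inverse elimination on a] = x*y*z - x^2 - z^2 + 2
use: trace(b a^-1 b^-1 a) = trace(a b a^-1) trace(b) - trace(a b a^-1 b)   [inverse elimination on b] = -x*y*z + x^2 + y^2 + z^2 - 2
apply: trace(b a^-1 b^-1 a^-1) = trace(b a^-1 b^-1) trace(a) - trace(b a^-1 b^-1 a)   [inverse elimination on a] = x*y*z - y^2 - z^2 + 2
apply: trace(a^-1 b^-1 a^-2 b) = trace(b a^-1 b^-1 a^-1) trace(a) - trace(b a^-1 b^-1)   [inverse elimination on a] = x^2*y*z - x*y^2 - x*z^2 + x
trace(a^-2 b^-1 a^-2 b) = trace(a^-1 b^-1 a^-2 b) trace(a) - trace(a^-1 b^-1 a^-2 b a)   [inverse elimination on a] = x^3*y*z - x^2*y^2 - x^2*z^2 + 2
use: trace(b^-1 a^-2 b^-1 a^-2) = trace(a^-2 b^-1 a^-2) trace(b) - trace(a^-2 b^-1 a^-2 b)   [inverse elimination on b] = x^2*z^2 - 2*x*y*z + y^2 - 2

x^2*z^2 - 2*x*y*z + y^2 - 2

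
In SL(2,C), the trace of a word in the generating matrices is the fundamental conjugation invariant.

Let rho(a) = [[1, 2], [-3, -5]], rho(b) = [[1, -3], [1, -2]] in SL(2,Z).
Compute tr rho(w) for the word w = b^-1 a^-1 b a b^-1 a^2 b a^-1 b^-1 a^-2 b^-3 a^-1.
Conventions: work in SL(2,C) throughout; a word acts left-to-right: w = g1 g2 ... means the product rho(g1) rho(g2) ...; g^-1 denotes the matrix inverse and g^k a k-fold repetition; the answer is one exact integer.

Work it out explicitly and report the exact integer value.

-211770471

rho(b^-1) = [[-2, 3], [-1, 1]]
... * rho(a^-1) = [[-5, -2], [3, 1]]  ->  [[19, 7], [8, 3]]
... * rho(b) = [[1, -3], [1, -2]]  ->  [[26, -71], [11, -30]]
... * rho(a) = [[1, 2], [-3, -5]]  ->  [[239, 407], [101, 172]]
... * rho(b^-1) = [[-2, 3], [-1, 1]]  ->  [[-885, 1124], [-374, 475]]
... * rho(a) = [[1, 2], [-3, -5]]  ->  [[-4257, -7390], [-1799, -3123]]
... * rho(a) = [[1, 2], [-3, -5]]  ->  [[17913, 28436], [7570, 12017]]
... * rho(b) = [[1, -3], [1, -2]]  ->  [[46349, -110611], [19587, -46744]]
... * rho(a^-1) = [[-5, -2], [3, 1]]  ->  [[-563578, -203309], [-238167, -85918]]
... * rho(b^-1) = [[-2, 3], [-1, 1]]  ->  [[1330465, -1894043], [562252, -800419]]
... * rho(a^-1) = [[-5, -2], [3, 1]]  ->  [[-12334454, -4554973], [-5212517, -1924923]]
... * rho(a^-1) = [[-5, -2], [3, 1]]  ->  [[48007351, 20113935], [20287816, 8500111]]
... * rho(b^-1) = [[-2, 3], [-1, 1]]  ->  [[-116128637, 164135988], [-49075743, 69363559]]
... * rho(b^-1) = [[-2, 3], [-1, 1]]  ->  [[68121286, -184249923], [28787927, -77863670]]
... * rho(b^-1) = [[-2, 3], [-1, 1]]  ->  [[48007351, 20113935], [20287816, 8500111]]
... * rho(a^-1) = [[-5, -2], [3, 1]]  ->  [[-179694950, -75900767], [-75938747, -32075521]]
tr = -179694950 + -32075521 = -211770471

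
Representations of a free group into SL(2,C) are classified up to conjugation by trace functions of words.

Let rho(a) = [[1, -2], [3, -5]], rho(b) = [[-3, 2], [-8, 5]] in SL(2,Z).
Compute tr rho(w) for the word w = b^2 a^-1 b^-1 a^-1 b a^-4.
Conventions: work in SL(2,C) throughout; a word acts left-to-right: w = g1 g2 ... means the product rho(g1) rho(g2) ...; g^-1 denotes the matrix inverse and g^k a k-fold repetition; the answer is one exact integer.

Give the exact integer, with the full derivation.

-238

rho(b) = [[-3, 2], [-8, 5]]
... * rho(b) = [[-3, 2], [-8, 5]]  ->  [[-7, 4], [-16, 9]]
... * rho(a^-1) = [[-5, 2], [-3, 1]]  ->  [[23, -10], [53, -23]]
... * rho(b^-1) = [[5, -2], [8, -3]]  ->  [[35, -16], [81, -37]]
... * rho(a^-1) = [[-5, 2], [-3, 1]]  ->  [[-127, 54], [-294, 125]]
... * rho(b) = [[-3, 2], [-8, 5]]  ->  [[-51, 16], [-118, 37]]
... * rho(a^-1) = [[-5, 2], [-3, 1]]  ->  [[207, -86], [479, -199]]
... * rho(a^-1) = [[-5, 2], [-3, 1]]  ->  [[-777, 328], [-1798, 759]]
... * rho(a^-1) = [[-5, 2], [-3, 1]]  ->  [[2901, -1226], [6713, -2837]]
... * rho(a^-1) = [[-5, 2], [-3, 1]]  ->  [[-10827, 4576], [-25054, 10589]]
tr = -10827 + 10589 = -238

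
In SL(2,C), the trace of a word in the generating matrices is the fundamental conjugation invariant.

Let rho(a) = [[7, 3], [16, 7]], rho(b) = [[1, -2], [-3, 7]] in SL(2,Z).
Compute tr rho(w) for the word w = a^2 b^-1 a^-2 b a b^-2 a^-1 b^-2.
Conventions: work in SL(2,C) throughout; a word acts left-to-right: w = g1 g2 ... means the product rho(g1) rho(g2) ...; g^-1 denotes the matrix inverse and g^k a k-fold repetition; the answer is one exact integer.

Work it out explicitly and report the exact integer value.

rho(a) = [[7, 3], [16, 7]]
... * rho(a) = [[7, 3], [16, 7]]  ->  [[97, 42], [224, 97]]
... * rho(b^-1) = [[7, 2], [3, 1]]  ->  [[805, 236], [1859, 545]]
... * rho(a^-1) = [[7, -3], [-16, 7]]  ->  [[1859, -763], [4293, -1762]]
... * rho(a^-1) = [[7, -3], [-16, 7]]  ->  [[25221, -10918], [58243, -25213]]
... * rho(b) = [[1, -2], [-3, 7]]  ->  [[57975, -126868], [133882, -292977]]
... * rho(a) = [[7, 3], [16, 7]]  ->  [[-1624063, -714151], [-3750458, -1649193]]
... * rho(b^-1) = [[7, 2], [3, 1]]  ->  [[-13510894, -3962277], [-31200785, -9150109]]
... * rho(b^-1) = [[7, 2], [3, 1]]  ->  [[-106463089, -30984065], [-245855822, -71551679]]
... * rho(a^-1) = [[7, -3], [-16, 7]]  ->  [[-249496583, 102500812], [-576163890, 236705713]]
... * rho(b^-1) = [[7, 2], [3, 1]]  ->  [[-1438973645, -396492354], [-3323030091, -915622067]]
... * rho(b^-1) = [[7, 2], [3, 1]]  ->  [[-11262292577, -3274439644], [-26008076838, -7561682249]]
tr = -11262292577 + -7561682249 = -18823974826

-18823974826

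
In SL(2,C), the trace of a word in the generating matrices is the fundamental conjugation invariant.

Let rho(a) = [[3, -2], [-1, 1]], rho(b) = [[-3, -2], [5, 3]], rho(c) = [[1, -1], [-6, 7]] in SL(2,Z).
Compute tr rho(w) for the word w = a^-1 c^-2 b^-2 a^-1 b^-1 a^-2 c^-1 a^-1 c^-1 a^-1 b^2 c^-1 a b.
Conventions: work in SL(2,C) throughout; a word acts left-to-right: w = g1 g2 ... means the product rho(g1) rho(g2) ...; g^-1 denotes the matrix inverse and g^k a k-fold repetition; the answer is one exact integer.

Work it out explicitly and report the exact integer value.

2785792594

rho(a^-1) = [[1, 2], [1, 3]]
... * rho(c^-1) = [[7, 1], [6, 1]]  ->  [[19, 3], [25, 4]]
... * rho(c^-1) = [[7, 1], [6, 1]]  ->  [[151, 22], [199, 29]]
... * rho(b^-1) = [[3, 2], [-5, -3]]  ->  [[343, 236], [452, 311]]
... * rho(b^-1) = [[3, 2], [-5, -3]]  ->  [[-151, -22], [-199, -29]]
... * rho(a^-1) = [[1, 2], [1, 3]]  ->  [[-173, -368], [-228, -485]]
... * rho(b^-1) = [[3, 2], [-5, -3]]  ->  [[1321, 758], [1741, 999]]
... * rho(a^-1) = [[1, 2], [1, 3]]  ->  [[2079, 4916], [2740, 6479]]
... * rho(a^-1) = [[1, 2], [1, 3]]  ->  [[6995, 18906], [9219, 24917]]
... * rho(c^-1) = [[7, 1], [6, 1]]  ->  [[162401, 25901], [214035, 34136]]
... * rho(a^-1) = [[1, 2], [1, 3]]  ->  [[188302, 402505], [248171, 530478]]
... * rho(c^-1) = [[7, 1], [6, 1]]  ->  [[3733144, 590807], [4920065, 778649]]
... * rho(a^-1) = [[1, 2], [1, 3]]  ->  [[4323951, 9238709], [5698714, 12176077]]
... * rho(b) = [[-3, -2], [5, 3]]  ->  [[33221692, 19068225], [43784243, 25130803]]
... * rho(b) = [[-3, -2], [5, 3]]  ->  [[-4323951, -9238709], [-5698714, -12176077]]
... * rho(c^-1) = [[7, 1], [6, 1]]  ->  [[-85699911, -13562660], [-112947460, -17874791]]
... * rho(a) = [[3, -2], [-1, 1]]  ->  [[-243537073, 157837162], [-320967589, 208020129]]
... * rho(b) = [[-3, -2], [5, 3]]  ->  [[1519797029, 960585632], [2003003412, 1265995565]]
tr = 1519797029 + 1265995565 = 2785792594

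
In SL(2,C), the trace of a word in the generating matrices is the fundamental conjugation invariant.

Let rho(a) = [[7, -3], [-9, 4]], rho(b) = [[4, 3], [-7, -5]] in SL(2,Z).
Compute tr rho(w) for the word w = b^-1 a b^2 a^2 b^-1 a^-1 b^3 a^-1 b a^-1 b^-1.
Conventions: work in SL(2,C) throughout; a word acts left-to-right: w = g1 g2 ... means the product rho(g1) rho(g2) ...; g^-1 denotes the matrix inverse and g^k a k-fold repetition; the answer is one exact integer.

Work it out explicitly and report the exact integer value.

2924210

rho(b^-1) = [[-5, -3], [7, 4]]
... * rho(a) = [[7, -3], [-9, 4]]  ->  [[-8, 3], [13, -5]]
... * rho(b) = [[4, 3], [-7, -5]]  ->  [[-53, -39], [87, 64]]
... * rho(b) = [[4, 3], [-7, -5]]  ->  [[61, 36], [-100, -59]]
... * rho(a) = [[7, -3], [-9, 4]]  ->  [[103, -39], [-169, 64]]
... * rho(a) = [[7, -3], [-9, 4]]  ->  [[1072, -465], [-1759, 763]]
... * rho(b^-1) = [[-5, -3], [7, 4]]  ->  [[-8615, -5076], [14136, 8329]]
... * rho(a^-1) = [[4, 3], [9, 7]]  ->  [[-80144, -61377], [131505, 100711]]
... * rho(b) = [[4, 3], [-7, -5]]  ->  [[109063, 66453], [-178957, -109040]]
... * rho(b) = [[4, 3], [-7, -5]]  ->  [[-28919, -5076], [47452, 8329]]
... * rho(b) = [[4, 3], [-7, -5]]  ->  [[-80144, -61377], [131505, 100711]]
... * rho(a^-1) = [[4, 3], [9, 7]]  ->  [[-872969, -670071], [1432419, 1099492]]
... * rho(b) = [[4, 3], [-7, -5]]  ->  [[1198621, 731448], [-1966768, -1200203]]
... * rho(a^-1) = [[4, 3], [9, 7]]  ->  [[11377516, 8715999], [-18668899, -14301725]]
... * rho(b^-1) = [[-5, -3], [7, 4]]  ->  [[4124413, 731448], [-6767580, -1200203]]
tr = 4124413 + -1200203 = 2924210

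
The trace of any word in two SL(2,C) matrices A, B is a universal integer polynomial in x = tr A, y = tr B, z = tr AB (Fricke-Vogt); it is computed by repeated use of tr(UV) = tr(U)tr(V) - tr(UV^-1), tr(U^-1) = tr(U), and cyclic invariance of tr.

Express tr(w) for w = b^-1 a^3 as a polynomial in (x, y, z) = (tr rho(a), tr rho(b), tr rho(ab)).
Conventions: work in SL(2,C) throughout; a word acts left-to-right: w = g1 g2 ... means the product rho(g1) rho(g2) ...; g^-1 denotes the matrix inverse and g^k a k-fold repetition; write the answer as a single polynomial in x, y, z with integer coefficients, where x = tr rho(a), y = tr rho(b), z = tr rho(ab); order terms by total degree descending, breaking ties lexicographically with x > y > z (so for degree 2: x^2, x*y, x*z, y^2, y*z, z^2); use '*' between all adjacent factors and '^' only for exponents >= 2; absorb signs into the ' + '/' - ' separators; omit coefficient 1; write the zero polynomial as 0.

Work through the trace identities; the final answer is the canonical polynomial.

x^3*y - x^2*z - 2*x*y + z

tr(a^2) = tr(a) * tr(a) - tr(1) = x^2 - 2
tr(a^3) = tr(a) * tr(a^2) - tr(a) = x^3 - 3*x
tr(b a^2) = tr(a) * tr(b a) - tr(b) = x*z - y
tr(a^3 b) = tr(a) * tr(b a^2) - tr(b a) = x^2*z - x*y - z
and tr(b^-1 a^3) = tr(a^3) * tr(b) - tr(a^3 b) = x^3*y - x^2*z - 2*x*y + z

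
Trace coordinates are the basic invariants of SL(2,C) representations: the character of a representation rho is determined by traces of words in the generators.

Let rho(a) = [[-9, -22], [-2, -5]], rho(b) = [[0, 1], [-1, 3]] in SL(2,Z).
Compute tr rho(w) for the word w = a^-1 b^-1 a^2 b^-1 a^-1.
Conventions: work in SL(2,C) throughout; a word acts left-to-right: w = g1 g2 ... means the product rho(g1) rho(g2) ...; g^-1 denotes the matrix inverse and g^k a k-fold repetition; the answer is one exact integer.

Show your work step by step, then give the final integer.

-85449

rho(a^-1) = [[-5, 22], [2, -9]]
... * rho(b^-1) = [[3, -1], [1, 0]]  ->  [[7, 5], [-3, -2]]
... * rho(a) = [[-9, -22], [-2, -5]]  ->  [[-73, -179], [31, 76]]
... * rho(a) = [[-9, -22], [-2, -5]]  ->  [[1015, 2501], [-431, -1062]]
... * rho(b^-1) = [[3, -1], [1, 0]]  ->  [[5546, -1015], [-2355, 431]]
... * rho(a^-1) = [[-5, 22], [2, -9]]  ->  [[-29760, 131147], [12637, -55689]]
tr = -29760 + -55689 = -85449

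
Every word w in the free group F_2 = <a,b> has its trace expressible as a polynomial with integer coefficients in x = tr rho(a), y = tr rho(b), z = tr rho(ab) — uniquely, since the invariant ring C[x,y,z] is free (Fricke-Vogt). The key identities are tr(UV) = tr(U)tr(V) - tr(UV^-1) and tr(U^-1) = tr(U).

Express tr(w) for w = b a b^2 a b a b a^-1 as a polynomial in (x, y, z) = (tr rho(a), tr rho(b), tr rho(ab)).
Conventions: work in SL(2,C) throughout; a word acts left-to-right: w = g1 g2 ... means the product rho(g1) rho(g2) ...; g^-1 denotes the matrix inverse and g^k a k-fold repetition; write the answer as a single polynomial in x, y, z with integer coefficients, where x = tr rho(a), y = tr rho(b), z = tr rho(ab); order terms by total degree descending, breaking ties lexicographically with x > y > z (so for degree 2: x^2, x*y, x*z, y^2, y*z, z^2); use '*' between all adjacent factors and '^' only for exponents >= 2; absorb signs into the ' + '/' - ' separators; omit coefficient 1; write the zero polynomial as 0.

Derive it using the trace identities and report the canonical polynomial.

tr(b a b a) = tr(a b)*tr(a b) - tr(1)  (split on a) = z^2 - 2
so tr(a b a b a b) = tr(b a)*tr(b a b a) - tr(b^-1 a^-1)  (split on b) = z^3 - 3*z
reduce: tr(b a b) = tr(b)*tr(a b) - tr(a)  (reduce the b square) = y*z - x
tr(a b a b a) = tr(a)*tr(b a b a) - tr(b a b)  (reduce the a square) = x*z^2 - y*z - x
tr(a b^2 a b a b) = tr(b)*tr(a b a b a b) - tr(a b a b a)  (reduce the b square) = y*z^3 - x*z^2 - 2*y*z + x
reduce: tr(b a^2) = tr(a)*tr(b a) - tr(b)  (reduce the a square) = x*z - y
tr(a b a^2) = tr(a)*tr(b a^2) - tr(b a)  (reduce the a square) = x^2*z - x*y - z
tr(a b^2 a b a) = tr(b)*tr(a b a^2 b) - tr(a b a^2)  (reduce the b square) = x*y*z^2 - x^2*z - y^2*z + z
reduce: tr(b a b^2 a b a b) = tr(b)*tr(a b^2 a b a b) - tr(a b^2 a b a)  (reduce the b square) = y^2*z^3 - 2*x*y*z^2 + x^2*z - y^2*z + x*y - z
tr(a b a b a b a b) = tr(a b a b a b)*tr(a b) - tr(b a b a)  (split on a) = z^4 - 4*z^2 + 2
reduce: tr(b a b a b) = tr(b)*tr(a b a b) - tr(a b a)  (reduce the b square) = y*z^2 - x*z - y
tr(a b a b a b a) = tr(a)*tr(b a b a b a) - tr(b a b a b)  (reduce the a square) = x*z^3 - y*z^2 - 2*x*z + y
tr(b a b^2 a b a b a) = tr(b)*tr(a b a b a b a b) - tr(a b a b a b a)  (reduce the b square) = y*z^4 - x*z^3 - 3*y*z^2 + 2*x*z + y
so tr(b a b^2 a b a b a^-1) = tr(b a b^2 a b a b)*tr(a) - tr(b a b^2 a b a b a)  (eliminate a^-1) = x*y^2*z^3 - 2*x^2*y*z^2 - y*z^4 + x^3*z - x*y^2*z + x*z^3 + x^2*y + 3*y*z^2 - 3*x*z - y

x*y^2*z^3 - 2*x^2*y*z^2 - y*z^4 + x^3*z - x*y^2*z + x*z^3 + x^2*y + 3*y*z^2 - 3*x*z - y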